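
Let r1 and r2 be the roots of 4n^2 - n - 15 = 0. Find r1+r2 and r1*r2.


For an^2+bn+c=0: sum = -b/a, product = c/a.
a=4, b=-1, c=-15
Sum = -(-1)/4 = 1/4
Product = (-15)/4 = -15/4


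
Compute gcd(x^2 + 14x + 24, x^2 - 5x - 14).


Factor each:
  x^2 + 14x + 24 = (x + 2)(x + 12)
  x^2 - 5x - 14 = (x + 2)(x - 7)
Common monic factor: x + 2


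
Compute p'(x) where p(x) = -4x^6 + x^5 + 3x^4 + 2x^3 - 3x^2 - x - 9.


Apply the power rule term by term:
  d/dx(-4x^6) = -24x^5
  d/dx(x^5) = 5x^4
  d/dx(3x^4) = 12x^3
  d/dx(2x^3) = 6x^2
  d/dx(-3x^2) = -6x
  d/dx(-x) = -1
  d/dx(-9) = 0
p'(x) = -24x^5 + 5x^4 + 12x^3 + 6x^2 - 6x - 1


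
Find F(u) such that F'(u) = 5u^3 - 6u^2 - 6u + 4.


Reverse power rule on each term:
  ∫ 5u^3 du = (5/4)u^4
  ∫ -6u^2 du = -2u^3
  ∫ -6u du = -3u^2
  ∫ 4 du = 4u
F(u) = (5/4)u^4 - 2u^3 - 3u^2 + 4u + C


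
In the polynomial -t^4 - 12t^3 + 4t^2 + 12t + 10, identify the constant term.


Read off the constant term: 10


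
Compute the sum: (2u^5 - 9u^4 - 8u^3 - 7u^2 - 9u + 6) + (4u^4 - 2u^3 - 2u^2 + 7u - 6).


Align terms by degree and add:
  2u^5 - 9u^4 - 8u^3 - 7u^2 - 9u + 6
+ 4u^4 - 2u^3 - 2u^2 + 7u - 6
= 2u^5 - 5u^4 - 10u^3 - 9u^2 - 2u


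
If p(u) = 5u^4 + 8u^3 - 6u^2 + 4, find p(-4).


Using direct substitution:
  5 * (-4)^4 = 1280
  8 * (-4)^3 = -512
  -6 * (-4)^2 = -96
  0 * (-4)^1 = 0
  constant: 4
Sum = 1280 - 512 - 96 + 0 + 4 = 676


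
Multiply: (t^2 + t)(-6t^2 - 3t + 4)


Distribute each term of the first polynomial:
  (t^2)(-6t^2 - 3t + 4) = -6t^4 - 3t^3 + 4t^2
  (t)(-6t^2 - 3t + 4) = -6t^3 - 3t^2 + 4t
Sum: -6t^4 - 9t^3 + t^2 + 4t


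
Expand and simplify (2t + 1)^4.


Expand (2t + 1)^4 by repeated multiplication:
  (2t + 1)^2 = 4t^2 + 4t + 1
  (2t + 1)^3 = 8t^3 + 12t^2 + 6t + 1
= 16t^4 + 32t^3 + 24t^2 + 8t + 1


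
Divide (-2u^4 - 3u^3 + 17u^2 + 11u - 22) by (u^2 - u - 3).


(-2u^4 - 3u^3 + 17u^2 + 11u - 22) / (u^2 - u - 3)
Step 1: -2u^2 * (u^2 - u - 3) = -2u^4 + 2u^3 + 6u^2; subtract.
Step 2: -5u * (u^2 - u - 3) = -5u^3 + 5u^2 + 15u; subtract.
Step 3: 6 * (u^2 - u - 3) = 6u^2 - 6u - 18; subtract.
Quotient: -2u^2 - 5u + 6, Remainder: 2u - 4


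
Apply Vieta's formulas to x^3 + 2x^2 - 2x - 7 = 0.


Monic cubic x^3+bx^2+cx+d=0: sum=-b, pairwise sum=c, product=-d.
b=2, c=-2, d=-7
r1+r2+r3 = -2
r1r2+r1r3+r2r3 = -2
r1r2r3 = 7


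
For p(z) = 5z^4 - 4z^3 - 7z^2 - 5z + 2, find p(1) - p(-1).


p(1) = -9
p(-1) = 9
p(1) - p(-1) = -9 - 9 = -18


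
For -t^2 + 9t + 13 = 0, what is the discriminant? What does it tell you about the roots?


D = b^2 - 4ac = (9)^2 - 4(-1)(13) = 81 + 52 = 133
Since D > 0: two distinct irrational roots


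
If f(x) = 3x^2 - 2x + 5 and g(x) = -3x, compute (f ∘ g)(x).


Substitute g(x) into f:
f(g(x)) = 3*(-3x)^2 + (-2)*(-3x) + 5
(-3x)^2 = 9x^2
Expand and combine: 27x^2 + 6x + 5


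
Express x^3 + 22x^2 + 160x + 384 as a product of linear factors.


Try integer roots (divisors of 384). x=-6: p(-6)=0.
Divide out (x + 6): quotient is x^2 + 16x + 64.
Factor the quadratic: (x + 8)(x + 8)
Result: (x + 6)(x + 8)(x + 8)


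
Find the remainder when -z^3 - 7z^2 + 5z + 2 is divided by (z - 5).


By the Remainder Theorem, the remainder equals p(5):
  -1*(5)^3 = -125
  -7*(5)^2 = -175
  5*(5)^1 = 25
  constant: 2
Sum: -125 - 175 + 25 + 2 = -273


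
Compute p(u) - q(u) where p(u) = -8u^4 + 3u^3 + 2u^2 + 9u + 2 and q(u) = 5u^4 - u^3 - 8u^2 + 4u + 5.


Distribute the minus sign:
  (-8u^4 + 3u^3 + 2u^2 + 9u + 2)
- (5u^4 - u^3 - 8u^2 + 4u + 5)
Negate second polynomial: -5u^4 + u^3 + 8u^2 - 4u - 5
Add: -13u^4 + 4u^3 + 10u^2 + 5u - 3


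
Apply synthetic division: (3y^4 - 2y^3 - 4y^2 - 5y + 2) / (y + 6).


Synthetic division with c = -6. Coefficients: 3, -2, -4, -5, 2
Bring down 3.
  3 * -6 = -18; -18 - 2 = -20
  -20 * -6 = 120; 120 - 4 = 116
  116 * -6 = -696; -696 - 5 = -701
  -701 * -6 = 4206; 4206 + 2 = 4208
Quotient: 3y^3 - 20y^2 + 116y - 701, Remainder: 4208


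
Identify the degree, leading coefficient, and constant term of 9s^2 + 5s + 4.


Highest power of s is 2, with coefficient 9. Constant term is 4.
Degree = 2, leading coefficient = 9, constant term = 4


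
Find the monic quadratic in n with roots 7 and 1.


p(n) = (n - 7)(n - 1)
Expand: n^2 - 8n + 7


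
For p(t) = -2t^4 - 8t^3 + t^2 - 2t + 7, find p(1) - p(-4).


p(1) = -4
p(-4) = 31
p(1) - p(-4) = -4 - 31 = -35


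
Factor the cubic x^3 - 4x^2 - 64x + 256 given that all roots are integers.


Try integer roots (divisors of 256). x=-8: p(-8)=0.
Divide out (x + 8): quotient is x^2 - 12x + 32.
Factor the quadratic: (x - 4)(x - 8)
Result: (x + 8)(x - 4)(x - 8)


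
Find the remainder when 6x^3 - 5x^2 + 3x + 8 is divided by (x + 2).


By the Remainder Theorem, the remainder equals p(-2):
  6*(-2)^3 = -48
  -5*(-2)^2 = -20
  3*(-2)^1 = -6
  constant: 8
Sum: -48 - 20 - 6 + 8 = -66


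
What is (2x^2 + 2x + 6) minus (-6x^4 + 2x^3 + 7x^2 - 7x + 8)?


Distribute the minus sign:
  (2x^2 + 2x + 6)
- (-6x^4 + 2x^3 + 7x^2 - 7x + 8)
Negate second polynomial: 6x^4 - 2x^3 - 7x^2 + 7x - 8
Add: 6x^4 - 2x^3 - 5x^2 + 9x - 2


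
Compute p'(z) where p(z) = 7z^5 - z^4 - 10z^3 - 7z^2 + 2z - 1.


Apply the power rule term by term:
  d/dz(7z^5) = 35z^4
  d/dz(-z^4) = -4z^3
  d/dz(-10z^3) = -30z^2
  d/dz(-7z^2) = -14z
  d/dz(2z) = 2
  d/dz(-1) = 0
p'(z) = 35z^4 - 4z^3 - 30z^2 - 14z + 2


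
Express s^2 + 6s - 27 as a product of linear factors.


Roots satisfy r1 + r2 = -b/a = -6 and r1*r2 = c/a = -27.
So r1 = -9, r2 = 3.
s^2 + 6s - 27 = (s - r1)(s - r2) = (s + 9)(s - 3)


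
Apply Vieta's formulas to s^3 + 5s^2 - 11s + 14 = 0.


Monic cubic s^3+bs^2+cs+d=0: sum=-b, pairwise sum=c, product=-d.
b=5, c=-11, d=14
r1+r2+r3 = -5
r1r2+r1r3+r2r3 = -11
r1r2r3 = -14


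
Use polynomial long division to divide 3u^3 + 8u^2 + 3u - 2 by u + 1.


(3u^3 + 8u^2 + 3u - 2) / (u + 1)
Step 1: 3u^2 * (u + 1) = 3u^3 + 3u^2; subtract.
Step 2: 5u * (u + 1) = 5u^2 + 5u; subtract.
Step 3: -2 * (u + 1) = -2u - 2; subtract.
Quotient: 3u^2 + 5u - 2, Remainder: 0


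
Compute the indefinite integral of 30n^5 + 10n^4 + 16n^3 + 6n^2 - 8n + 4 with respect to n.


Reverse power rule on each term:
  ∫ 30n^5 dn = 5n^6
  ∫ 10n^4 dn = 2n^5
  ∫ 16n^3 dn = 4n^4
  ∫ 6n^2 dn = 2n^3
  ∫ -8n dn = -4n^2
  ∫ 4 dn = 4n
F(n) = 5n^6 + 2n^5 + 4n^4 + 2n^3 - 4n^2 + 4n + C


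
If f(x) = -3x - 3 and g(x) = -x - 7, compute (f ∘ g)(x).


Substitute g(x) into f:
f(g(x)) = -3*(-x - 7) + (-3)
Expand and combine: 3x + 18


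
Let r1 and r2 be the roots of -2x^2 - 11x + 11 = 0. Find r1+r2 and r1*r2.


For ax^2+bx+c=0: sum = -b/a, product = c/a.
a=-2, b=-11, c=11
Sum = -(-11)/-2 = -11/2
Product = (11)/-2 = -11/2


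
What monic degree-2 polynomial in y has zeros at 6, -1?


p(y) = (y - 6)(y + 1)
Expand: y^2 - 5y - 6


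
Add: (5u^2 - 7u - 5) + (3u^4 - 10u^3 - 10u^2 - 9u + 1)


Align terms by degree and add:
  5u^2 - 7u - 5
+ 3u^4 - 10u^3 - 10u^2 - 9u + 1
= 3u^4 - 10u^3 - 5u^2 - 16u - 4


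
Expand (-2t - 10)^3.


Expand (-2t - 10)^3 by repeated multiplication:
  (-2t - 10)^2 = 4t^2 + 40t + 100
= -8t^3 - 120t^2 - 600t - 1000


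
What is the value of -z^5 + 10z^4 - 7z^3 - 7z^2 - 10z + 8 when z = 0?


Using direct substitution:
  -1 * (0)^5 = 0
  10 * (0)^4 = 0
  -7 * (0)^3 = 0
  -7 * (0)^2 = 0
  -10 * (0)^1 = 0
  constant: 8
Sum = 0 + 0 + 0 + 0 + 0 + 8 = 8


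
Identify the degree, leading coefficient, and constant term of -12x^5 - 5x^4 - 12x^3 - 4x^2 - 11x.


Highest power of x is 5, with coefficient -12. Constant term is 0.
Degree = 5, leading coefficient = -12, constant term = 0


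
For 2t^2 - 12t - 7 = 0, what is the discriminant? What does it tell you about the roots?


D = b^2 - 4ac = (-12)^2 - 4(2)(-7) = 144 + 56 = 200
Since D > 0: two distinct irrational roots


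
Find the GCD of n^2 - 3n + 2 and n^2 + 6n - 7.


Factor each:
  n^2 - 3n + 2 = (n - 1)(n - 2)
  n^2 + 6n - 7 = (n - 1)(n + 7)
Common monic factor: n - 1


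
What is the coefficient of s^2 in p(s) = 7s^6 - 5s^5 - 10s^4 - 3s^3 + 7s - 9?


Read off the coefficient of s^2: 0


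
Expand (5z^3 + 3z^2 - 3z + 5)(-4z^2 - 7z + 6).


Distribute each term of the first polynomial:
  (5z^3)(-4z^2 - 7z + 6) = -20z^5 - 35z^4 + 30z^3
  (3z^2)(-4z^2 - 7z + 6) = -12z^4 - 21z^3 + 18z^2
  (-3z)(-4z^2 - 7z + 6) = 12z^3 + 21z^2 - 18z
  (5)(-4z^2 - 7z + 6) = -20z^2 - 35z + 30
Sum: -20z^5 - 47z^4 + 21z^3 + 19z^2 - 53z + 30


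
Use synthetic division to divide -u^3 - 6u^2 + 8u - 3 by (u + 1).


Synthetic division with c = -1. Coefficients: -1, -6, 8, -3
Bring down -1.
  -1 * -1 = 1; 1 - 6 = -5
  -5 * -1 = 5; 5 + 8 = 13
  13 * -1 = -13; -13 - 3 = -16
Quotient: -u^2 - 5u + 13, Remainder: -16


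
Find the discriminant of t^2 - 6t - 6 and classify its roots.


D = b^2 - 4ac = (-6)^2 - 4(1)(-6) = 36 + 24 = 60
Since D > 0: two distinct irrational roots


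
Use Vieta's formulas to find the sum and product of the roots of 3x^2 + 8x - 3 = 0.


For ax^2+bx+c=0: sum = -b/a, product = c/a.
a=3, b=8, c=-3
Sum = -(8)/3 = -8/3
Product = (-3)/3 = -1


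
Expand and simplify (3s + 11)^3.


Expand (3s + 11)^3 by repeated multiplication:
  (3s + 11)^2 = 9s^2 + 66s + 121
= 27s^3 + 297s^2 + 1089s + 1331


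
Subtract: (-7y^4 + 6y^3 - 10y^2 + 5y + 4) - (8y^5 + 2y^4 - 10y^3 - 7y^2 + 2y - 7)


Distribute the minus sign:
  (-7y^4 + 6y^3 - 10y^2 + 5y + 4)
- (8y^5 + 2y^4 - 10y^3 - 7y^2 + 2y - 7)
Negate second polynomial: -8y^5 - 2y^4 + 10y^3 + 7y^2 - 2y + 7
Add: -8y^5 - 9y^4 + 16y^3 - 3y^2 + 3y + 11


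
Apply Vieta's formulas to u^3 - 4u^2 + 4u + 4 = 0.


Monic cubic u^3+bu^2+cu+d=0: sum=-b, pairwise sum=c, product=-d.
b=-4, c=4, d=4
r1+r2+r3 = 4
r1r2+r1r3+r2r3 = 4
r1r2r3 = -4


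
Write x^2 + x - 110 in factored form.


Roots satisfy r1 + r2 = -b/a = -1 and r1*r2 = c/a = -110.
So r1 = -11, r2 = 10.
x^2 + x - 110 = (x - r1)(x - r2) = (x + 11)(x - 10)


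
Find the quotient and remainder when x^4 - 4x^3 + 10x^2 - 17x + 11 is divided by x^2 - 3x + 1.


(x^4 - 4x^3 + 10x^2 - 17x + 11) / (x^2 - 3x + 1)
Step 1: x^2 * (x^2 - 3x + 1) = x^4 - 3x^3 + x^2; subtract.
Step 2: -x * (x^2 - 3x + 1) = -x^3 + 3x^2 - x; subtract.
Step 3: 6 * (x^2 - 3x + 1) = 6x^2 - 18x + 6; subtract.
Quotient: x^2 - x + 6, Remainder: 2x + 5


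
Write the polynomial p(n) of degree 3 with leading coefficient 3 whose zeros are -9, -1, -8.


p(n) = 3(n + 9)(n + 1)(n + 8)
Expand: 3n^3 + 54n^2 + 267n + 216


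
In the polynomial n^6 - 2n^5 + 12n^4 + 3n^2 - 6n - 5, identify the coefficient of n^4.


Read off the coefficient of n^4: 12


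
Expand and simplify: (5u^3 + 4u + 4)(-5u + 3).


Distribute each term of the first polynomial:
  (5u^3)(-5u + 3) = -25u^4 + 15u^3
  (4u)(-5u + 3) = -20u^2 + 12u
  (4)(-5u + 3) = -20u + 12
Sum: -25u^4 + 15u^3 - 20u^2 - 8u + 12


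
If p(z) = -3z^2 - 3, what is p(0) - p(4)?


p(0) = -3
p(4) = -51
p(0) - p(4) = -3 + 51 = 48


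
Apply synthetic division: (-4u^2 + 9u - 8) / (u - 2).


Synthetic division with c = 2. Coefficients: -4, 9, -8
Bring down -4.
  -4 * 2 = -8; -8 + 9 = 1
  1 * 2 = 2; 2 - 8 = -6
Quotient: -4u + 1, Remainder: -6


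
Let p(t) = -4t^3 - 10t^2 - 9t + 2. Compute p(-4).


Using direct substitution:
  -4 * (-4)^3 = 256
  -10 * (-4)^2 = -160
  -9 * (-4)^1 = 36
  constant: 2
Sum = 256 - 160 + 36 + 2 = 134


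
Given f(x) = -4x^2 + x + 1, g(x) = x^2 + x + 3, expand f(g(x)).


Substitute g(x) into f:
f(g(x)) = -4*(x^2 + x + 3)^2 + 1*(x^2 + x + 3) + 1
(x^2 + x + 3)^2 = x^4 + 2x^3 + 7x^2 + 6x + 9
Expand and combine: -4x^4 - 8x^3 - 27x^2 - 23x - 32


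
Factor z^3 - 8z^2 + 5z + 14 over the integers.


Try integer roots (divisors of 14). z=2: p(2)=0.
Divide out (z - 2): quotient is z^2 - 6z - 7.
Factor the quadratic: (z - 7)(z + 1)
Result: (z - 2)(z - 7)(z + 1)


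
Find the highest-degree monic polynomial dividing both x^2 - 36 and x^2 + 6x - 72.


Factor each:
  x^2 - 36 = (x - 6)(x + 6)
  x^2 + 6x - 72 = (x - 6)(x + 12)
Common monic factor: x - 6


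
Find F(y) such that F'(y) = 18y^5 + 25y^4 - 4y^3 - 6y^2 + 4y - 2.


Reverse power rule on each term:
  ∫ 18y^5 dy = 3y^6
  ∫ 25y^4 dy = 5y^5
  ∫ -4y^3 dy = -y^4
  ∫ -6y^2 dy = -2y^3
  ∫ 4y dy = 2y^2
  ∫ -2 dy = -2y
F(y) = 3y^6 + 5y^5 - y^4 - 2y^3 + 2y^2 - 2y + C


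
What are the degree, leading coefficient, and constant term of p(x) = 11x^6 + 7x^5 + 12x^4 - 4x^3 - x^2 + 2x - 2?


Highest power of x is 6, with coefficient 11. Constant term is -2.
Degree = 6, leading coefficient = 11, constant term = -2


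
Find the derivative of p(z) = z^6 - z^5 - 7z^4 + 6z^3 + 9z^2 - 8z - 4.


Apply the power rule term by term:
  d/dz(z^6) = 6z^5
  d/dz(-z^5) = -5z^4
  d/dz(-7z^4) = -28z^3
  d/dz(6z^3) = 18z^2
  d/dz(9z^2) = 18z
  d/dz(-8z) = -8
  d/dz(-4) = 0
p'(z) = 6z^5 - 5z^4 - 28z^3 + 18z^2 + 18z - 8


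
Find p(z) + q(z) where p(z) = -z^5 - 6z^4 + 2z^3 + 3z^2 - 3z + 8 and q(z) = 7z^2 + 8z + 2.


Align terms by degree and add:
  -z^5 - 6z^4 + 2z^3 + 3z^2 - 3z + 8
+ 7z^2 + 8z + 2
= -z^5 - 6z^4 + 2z^3 + 10z^2 + 5z + 10


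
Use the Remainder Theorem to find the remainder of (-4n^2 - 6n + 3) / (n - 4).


By the Remainder Theorem, the remainder equals p(4):
  -4*(4)^2 = -64
  -6*(4)^1 = -24
  constant: 3
Sum: -64 - 24 + 3 = -85


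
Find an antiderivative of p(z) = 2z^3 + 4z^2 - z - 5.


Reverse power rule on each term:
  ∫ 2z^3 dz = (1/2)z^4
  ∫ 4z^2 dz = (4/3)z^3
  ∫ -z dz = -(1/2)z^2
  ∫ -5 dz = -5z
F(z) = (1/2)z^4 + (4/3)z^3 - (1/2)z^2 - 5z + C


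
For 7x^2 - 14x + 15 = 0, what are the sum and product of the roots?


For ax^2+bx+c=0: sum = -b/a, product = c/a.
a=7, b=-14, c=15
Sum = -(-14)/7 = 2
Product = (15)/7 = 15/7


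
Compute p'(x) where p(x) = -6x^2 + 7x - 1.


Apply the power rule term by term:
  d/dx(-6x^2) = -12x
  d/dx(7x) = 7
  d/dx(-1) = 0
p'(x) = -12x + 7


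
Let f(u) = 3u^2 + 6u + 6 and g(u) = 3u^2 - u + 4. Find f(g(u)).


Substitute g(u) into f:
f(g(u)) = 3*(3u^2 - u + 4)^2 + 6*(3u^2 - u + 4) + 6
(3u^2 - u + 4)^2 = 9u^4 - 6u^3 + 25u^2 - 8u + 16
Expand and combine: 27u^4 - 18u^3 + 93u^2 - 30u + 78


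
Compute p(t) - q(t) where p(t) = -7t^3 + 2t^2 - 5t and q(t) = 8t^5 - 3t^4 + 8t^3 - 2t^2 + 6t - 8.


Distribute the minus sign:
  (-7t^3 + 2t^2 - 5t)
- (8t^5 - 3t^4 + 8t^3 - 2t^2 + 6t - 8)
Negate second polynomial: -8t^5 + 3t^4 - 8t^3 + 2t^2 - 6t + 8
Add: -8t^5 + 3t^4 - 15t^3 + 4t^2 - 11t + 8


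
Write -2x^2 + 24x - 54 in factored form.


Roots satisfy r1 + r2 = -b/a = 12 and r1*r2 = c/a = 27.
So r1 = 3, r2 = 9.
-2x^2 + 24x - 54 = -2(x - r1)(x - r2) = -2(x - 3)(x - 9)


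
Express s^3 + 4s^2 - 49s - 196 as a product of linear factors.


Try integer roots (divisors of -196). s=-4: p(-4)=0.
Divide out (s + 4): quotient is s^2 - 49.
Factor the quadratic: (s + 7)(s - 7)
Result: (s + 4)(s + 7)(s - 7)


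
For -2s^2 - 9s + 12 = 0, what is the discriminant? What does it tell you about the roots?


D = b^2 - 4ac = (-9)^2 - 4(-2)(12) = 81 + 96 = 177
Since D > 0: two distinct irrational roots


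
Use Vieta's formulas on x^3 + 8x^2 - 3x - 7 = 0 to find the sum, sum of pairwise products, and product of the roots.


Monic cubic x^3+bx^2+cx+d=0: sum=-b, pairwise sum=c, product=-d.
b=8, c=-3, d=-7
r1+r2+r3 = -8
r1r2+r1r3+r2r3 = -3
r1r2r3 = 7


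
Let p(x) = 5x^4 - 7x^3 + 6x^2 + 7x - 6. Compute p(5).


Using direct substitution:
  5 * (5)^4 = 3125
  -7 * (5)^3 = -875
  6 * (5)^2 = 150
  7 * (5)^1 = 35
  constant: -6
Sum = 3125 - 875 + 150 + 35 - 6 = 2429


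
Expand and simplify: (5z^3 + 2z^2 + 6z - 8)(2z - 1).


Distribute each term of the first polynomial:
  (5z^3)(2z - 1) = 10z^4 - 5z^3
  (2z^2)(2z - 1) = 4z^3 - 2z^2
  (6z)(2z - 1) = 12z^2 - 6z
  (-8)(2z - 1) = -16z + 8
Sum: 10z^4 - z^3 + 10z^2 - 22z + 8


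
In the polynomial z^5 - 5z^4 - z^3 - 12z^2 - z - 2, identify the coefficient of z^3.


Read off the coefficient of z^3: -1


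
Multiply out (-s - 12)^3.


Expand (-s - 12)^3 by repeated multiplication:
  (-s - 12)^2 = s^2 + 24s + 144
= -s^3 - 36s^2 - 432s - 1728


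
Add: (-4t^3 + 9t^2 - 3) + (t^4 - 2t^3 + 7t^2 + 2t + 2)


Align terms by degree and add:
  -4t^3 + 9t^2 - 3
+ t^4 - 2t^3 + 7t^2 + 2t + 2
= t^4 - 6t^3 + 16t^2 + 2t - 1


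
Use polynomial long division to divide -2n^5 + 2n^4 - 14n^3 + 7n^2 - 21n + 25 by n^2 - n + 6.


(-2n^5 + 2n^4 - 14n^3 + 7n^2 - 21n + 25) / (n^2 - n + 6)
Step 1: -2n^3 * (n^2 - n + 6) = -2n^5 + 2n^4 - 12n^3; subtract.
Step 2: 0 * (n^2 - n + 6) = 0; subtract.
Step 3: -2n * (n^2 - n + 6) = -2n^3 + 2n^2 - 12n; subtract.
Step 4: 5 * (n^2 - n + 6) = 5n^2 - 5n + 30; subtract.
Quotient: -2n^3 - 2n + 5, Remainder: -4n - 5


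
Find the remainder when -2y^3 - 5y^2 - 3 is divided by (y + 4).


By the Remainder Theorem, the remainder equals p(-4):
  -2*(-4)^3 = 128
  -5*(-4)^2 = -80
  0*(-4)^1 = 0
  constant: -3
Sum: 128 - 80 + 0 - 3 = 45


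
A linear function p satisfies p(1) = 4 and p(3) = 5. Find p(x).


p(x) = mx + b. Using p(1)=4, p(3)=5:
m = (4 - 5)/(1 - 3) = -1/-2 = 1/2
b = 4 - m*(1) = 4 - 1/2 = 7/2
p(x) = (1/2)x + (7/2)


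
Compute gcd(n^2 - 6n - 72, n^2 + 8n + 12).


Factor each:
  n^2 - 6n - 72 = (n + 6)(n - 12)
  n^2 + 8n + 12 = (n + 6)(n + 2)
Common monic factor: n + 6


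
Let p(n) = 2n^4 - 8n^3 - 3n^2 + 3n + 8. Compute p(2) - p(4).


p(2) = -30
p(4) = -28
p(2) - p(4) = -30 + 28 = -2


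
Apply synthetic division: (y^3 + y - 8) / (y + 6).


Synthetic division with c = -6. Coefficients: 1, 0, 1, -8
Bring down 1.
  1 * -6 = -6; -6 + 0 = -6
  -6 * -6 = 36; 36 + 1 = 37
  37 * -6 = -222; -222 - 8 = -230
Quotient: y^2 - 6y + 37, Remainder: -230


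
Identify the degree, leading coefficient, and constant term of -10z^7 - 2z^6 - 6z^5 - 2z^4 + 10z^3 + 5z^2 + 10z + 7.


Highest power of z is 7, with coefficient -10. Constant term is 7.
Degree = 7, leading coefficient = -10, constant term = 7


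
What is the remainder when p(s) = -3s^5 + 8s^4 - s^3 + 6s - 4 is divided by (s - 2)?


By the Remainder Theorem, the remainder equals p(2):
  -3*(2)^5 = -96
  8*(2)^4 = 128
  -1*(2)^3 = -8
  0*(2)^2 = 0
  6*(2)^1 = 12
  constant: -4
Sum: -96 + 128 - 8 + 0 + 12 - 4 = 32


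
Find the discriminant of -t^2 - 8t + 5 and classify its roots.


D = b^2 - 4ac = (-8)^2 - 4(-1)(5) = 64 + 20 = 84
Since D > 0: two distinct irrational roots


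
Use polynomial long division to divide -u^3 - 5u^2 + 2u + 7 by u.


(-u^3 - 5u^2 + 2u + 7) / (u)
Step 1: -u^2 * (u) = -u^3; subtract.
Step 2: -5u * (u) = -5u^2; subtract.
Step 3: 2 * (u) = 2u; subtract.
Quotient: -u^2 - 5u + 2, Remainder: 7


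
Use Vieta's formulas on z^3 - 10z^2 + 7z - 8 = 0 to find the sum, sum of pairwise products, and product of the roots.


Monic cubic z^3+bz^2+cz+d=0: sum=-b, pairwise sum=c, product=-d.
b=-10, c=7, d=-8
r1+r2+r3 = 10
r1r2+r1r3+r2r3 = 7
r1r2r3 = 8


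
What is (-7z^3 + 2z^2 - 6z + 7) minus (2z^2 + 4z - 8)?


Distribute the minus sign:
  (-7z^3 + 2z^2 - 6z + 7)
- (2z^2 + 4z - 8)
Negate second polynomial: -2z^2 - 4z + 8
Add: -7z^3 - 10z + 15


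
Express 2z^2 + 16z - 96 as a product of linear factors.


Roots satisfy r1 + r2 = -b/a = -8 and r1*r2 = c/a = -48.
So r1 = 4, r2 = -12.
2z^2 + 16z - 96 = 2(z - r1)(z - r2) = 2(z - 4)(z + 12)


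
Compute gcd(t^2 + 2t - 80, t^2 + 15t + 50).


Factor each:
  t^2 + 2t - 80 = (t + 10)(t - 8)
  t^2 + 15t + 50 = (t + 10)(t + 5)
Common monic factor: t + 10


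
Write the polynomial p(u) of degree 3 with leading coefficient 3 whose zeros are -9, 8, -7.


p(u) = 3(u + 9)(u - 8)(u + 7)
Expand: 3u^3 + 24u^2 - 195u - 1512


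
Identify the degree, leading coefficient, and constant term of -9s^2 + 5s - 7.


Highest power of s is 2, with coefficient -9. Constant term is -7.
Degree = 2, leading coefficient = -9, constant term = -7


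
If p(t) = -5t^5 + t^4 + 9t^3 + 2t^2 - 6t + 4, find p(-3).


Using direct substitution:
  -5 * (-3)^5 = 1215
  1 * (-3)^4 = 81
  9 * (-3)^3 = -243
  2 * (-3)^2 = 18
  -6 * (-3)^1 = 18
  constant: 4
Sum = 1215 + 81 - 243 + 18 + 18 + 4 = 1093


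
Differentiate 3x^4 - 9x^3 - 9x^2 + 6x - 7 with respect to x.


Apply the power rule term by term:
  d/dx(3x^4) = 12x^3
  d/dx(-9x^3) = -27x^2
  d/dx(-9x^2) = -18x
  d/dx(6x) = 6
  d/dx(-7) = 0
p'(x) = 12x^3 - 27x^2 - 18x + 6


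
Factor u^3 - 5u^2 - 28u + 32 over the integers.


Try integer roots (divisors of 32). u=-4: p(-4)=0.
Divide out (u + 4): quotient is u^2 - 9u + 8.
Factor the quadratic: (u - 8)(u - 1)
Result: (u + 4)(u - 8)(u - 1)


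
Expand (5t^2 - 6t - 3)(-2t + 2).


Distribute each term of the first polynomial:
  (5t^2)(-2t + 2) = -10t^3 + 10t^2
  (-6t)(-2t + 2) = 12t^2 - 12t
  (-3)(-2t + 2) = 6t - 6
Sum: -10t^3 + 22t^2 - 6t - 6


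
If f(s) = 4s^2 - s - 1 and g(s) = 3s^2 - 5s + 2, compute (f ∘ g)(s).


Substitute g(s) into f:
f(g(s)) = 4*(3s^2 - 5s + 2)^2 + (-1)*(3s^2 - 5s + 2) + (-1)
(3s^2 - 5s + 2)^2 = 9s^4 - 30s^3 + 37s^2 - 20s + 4
Expand and combine: 36s^4 - 120s^3 + 145s^2 - 75s + 13


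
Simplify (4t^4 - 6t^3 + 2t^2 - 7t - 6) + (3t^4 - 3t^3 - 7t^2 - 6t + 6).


Align terms by degree and add:
  4t^4 - 6t^3 + 2t^2 - 7t - 6
+ 3t^4 - 3t^3 - 7t^2 - 6t + 6
= 7t^4 - 9t^3 - 5t^2 - 13t


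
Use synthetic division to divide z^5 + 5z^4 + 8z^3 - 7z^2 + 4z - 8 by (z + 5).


Synthetic division with c = -5. Coefficients: 1, 5, 8, -7, 4, -8
Bring down 1.
  1 * -5 = -5; -5 + 5 = 0
  0 * -5 = 0; 0 + 8 = 8
  8 * -5 = -40; -40 - 7 = -47
  -47 * -5 = 235; 235 + 4 = 239
  239 * -5 = -1195; -1195 - 8 = -1203
Quotient: z^4 + 8z^2 - 47z + 239, Remainder: -1203


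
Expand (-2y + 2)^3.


Expand (-2y + 2)^3 by repeated multiplication:
  (-2y + 2)^2 = 4y^2 - 8y + 4
= -8y^3 + 24y^2 - 24y + 8


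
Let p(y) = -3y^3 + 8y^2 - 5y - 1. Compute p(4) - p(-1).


p(4) = -85
p(-1) = 15
p(4) - p(-1) = -85 - 15 = -100


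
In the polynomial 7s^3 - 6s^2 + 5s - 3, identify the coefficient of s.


Read off the coefficient of s: 5


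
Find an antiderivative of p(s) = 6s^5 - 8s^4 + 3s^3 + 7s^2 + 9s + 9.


Reverse power rule on each term:
  ∫ 6s^5 ds = s^6
  ∫ -8s^4 ds = -(8/5)s^5
  ∫ 3s^3 ds = (3/4)s^4
  ∫ 7s^2 ds = (7/3)s^3
  ∫ 9s ds = (9/2)s^2
  ∫ 9 ds = 9s
F(s) = s^6 - (8/5)s^5 + (3/4)s^4 + (7/3)s^3 + (9/2)s^2 + 9s + C


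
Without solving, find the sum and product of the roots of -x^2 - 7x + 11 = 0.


For ax^2+bx+c=0: sum = -b/a, product = c/a.
a=-1, b=-7, c=11
Sum = -(-7)/-1 = -7
Product = (11)/-1 = -11


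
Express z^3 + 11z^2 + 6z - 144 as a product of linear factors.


Try integer roots (divisors of -144). z=3: p(3)=0.
Divide out (z - 3): quotient is z^2 + 14z + 48.
Factor the quadratic: (z + 8)(z + 6)
Result: (z - 3)(z + 8)(z + 6)


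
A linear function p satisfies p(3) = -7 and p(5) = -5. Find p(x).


p(x) = mx + b. Using p(3)=-7, p(5)=-5:
m = (-7 + 5)/(3 - 5) = -2/-2 = 1
b = -7 - m*(3) = -7 - 3 = -10
p(x) = x - 10


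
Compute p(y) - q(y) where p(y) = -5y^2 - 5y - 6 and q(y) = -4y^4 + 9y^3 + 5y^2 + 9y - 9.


Distribute the minus sign:
  (-5y^2 - 5y - 6)
- (-4y^4 + 9y^3 + 5y^2 + 9y - 9)
Negate second polynomial: 4y^4 - 9y^3 - 5y^2 - 9y + 9
Add: 4y^4 - 9y^3 - 10y^2 - 14y + 3


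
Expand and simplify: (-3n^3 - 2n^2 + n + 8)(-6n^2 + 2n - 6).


Distribute each term of the first polynomial:
  (-3n^3)(-6n^2 + 2n - 6) = 18n^5 - 6n^4 + 18n^3
  (-2n^2)(-6n^2 + 2n - 6) = 12n^4 - 4n^3 + 12n^2
  (n)(-6n^2 + 2n - 6) = -6n^3 + 2n^2 - 6n
  (8)(-6n^2 + 2n - 6) = -48n^2 + 16n - 48
Sum: 18n^5 + 6n^4 + 8n^3 - 34n^2 + 10n - 48


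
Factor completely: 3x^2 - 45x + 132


Roots satisfy r1 + r2 = -b/a = 15 and r1*r2 = c/a = 44.
So r1 = 11, r2 = 4.
3x^2 - 45x + 132 = 3(x - r1)(x - r2) = 3(x - 11)(x - 4)


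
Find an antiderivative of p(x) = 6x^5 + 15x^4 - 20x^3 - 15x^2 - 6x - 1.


Reverse power rule on each term:
  ∫ 6x^5 dx = x^6
  ∫ 15x^4 dx = 3x^5
  ∫ -20x^3 dx = -5x^4
  ∫ -15x^2 dx = -5x^3
  ∫ -6x dx = -3x^2
  ∫ -1 dx = -x
F(x) = x^6 + 3x^5 - 5x^4 - 5x^3 - 3x^2 - x + C


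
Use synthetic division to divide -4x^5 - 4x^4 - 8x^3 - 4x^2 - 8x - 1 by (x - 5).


Synthetic division with c = 5. Coefficients: -4, -4, -8, -4, -8, -1
Bring down -4.
  -4 * 5 = -20; -20 - 4 = -24
  -24 * 5 = -120; -120 - 8 = -128
  -128 * 5 = -640; -640 - 4 = -644
  -644 * 5 = -3220; -3220 - 8 = -3228
  -3228 * 5 = -16140; -16140 - 1 = -16141
Quotient: -4x^4 - 24x^3 - 128x^2 - 644x - 3228, Remainder: -16141


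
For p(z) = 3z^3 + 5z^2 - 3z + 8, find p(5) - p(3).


p(5) = 493
p(3) = 125
p(5) - p(3) = 493 - 125 = 368


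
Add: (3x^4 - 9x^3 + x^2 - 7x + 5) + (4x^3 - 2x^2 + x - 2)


Align terms by degree and add:
  3x^4 - 9x^3 + x^2 - 7x + 5
+ 4x^3 - 2x^2 + x - 2
= 3x^4 - 5x^3 - x^2 - 6x + 3


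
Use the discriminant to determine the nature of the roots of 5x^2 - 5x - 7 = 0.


D = b^2 - 4ac = (-5)^2 - 4(5)(-7) = 25 + 140 = 165
Since D > 0: two distinct irrational roots


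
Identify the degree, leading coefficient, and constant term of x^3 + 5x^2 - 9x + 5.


Highest power of x is 3, with coefficient 1. Constant term is 5.
Degree = 3, leading coefficient = 1, constant term = 5


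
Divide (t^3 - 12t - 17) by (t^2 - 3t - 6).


(t^3 - 12t - 17) / (t^2 - 3t - 6)
Step 1: t * (t^2 - 3t - 6) = t^3 - 3t^2 - 6t; subtract.
Step 2: 3 * (t^2 - 3t - 6) = 3t^2 - 9t - 18; subtract.
Quotient: t + 3, Remainder: 3t + 1


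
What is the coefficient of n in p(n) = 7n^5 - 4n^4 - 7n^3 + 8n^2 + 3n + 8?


Read off the coefficient of n: 3


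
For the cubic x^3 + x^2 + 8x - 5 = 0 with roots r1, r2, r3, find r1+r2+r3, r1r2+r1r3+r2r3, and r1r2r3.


Monic cubic x^3+bx^2+cx+d=0: sum=-b, pairwise sum=c, product=-d.
b=1, c=8, d=-5
r1+r2+r3 = -1
r1r2+r1r3+r2r3 = 8
r1r2r3 = 5


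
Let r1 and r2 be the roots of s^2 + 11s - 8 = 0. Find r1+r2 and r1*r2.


For as^2+bs+c=0: sum = -b/a, product = c/a.
a=1, b=11, c=-8
Sum = -(11)/1 = -11
Product = (-8)/1 = -8


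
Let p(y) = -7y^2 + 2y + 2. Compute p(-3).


Using direct substitution:
  -7 * (-3)^2 = -63
  2 * (-3)^1 = -6
  constant: 2
Sum = -63 - 6 + 2 = -67


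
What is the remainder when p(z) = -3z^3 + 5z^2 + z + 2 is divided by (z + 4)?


By the Remainder Theorem, the remainder equals p(-4):
  -3*(-4)^3 = 192
  5*(-4)^2 = 80
  1*(-4)^1 = -4
  constant: 2
Sum: 192 + 80 - 4 + 2 = 270


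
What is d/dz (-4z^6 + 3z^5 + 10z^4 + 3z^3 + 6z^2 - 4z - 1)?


Apply the power rule term by term:
  d/dz(-4z^6) = -24z^5
  d/dz(3z^5) = 15z^4
  d/dz(10z^4) = 40z^3
  d/dz(3z^3) = 9z^2
  d/dz(6z^2) = 12z
  d/dz(-4z) = -4
  d/dz(-1) = 0
p'(z) = -24z^5 + 15z^4 + 40z^3 + 9z^2 + 12z - 4


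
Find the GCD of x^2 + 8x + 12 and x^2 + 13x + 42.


Factor each:
  x^2 + 8x + 12 = (x + 6)(x + 2)
  x^2 + 13x + 42 = (x + 6)(x + 7)
Common monic factor: x + 6


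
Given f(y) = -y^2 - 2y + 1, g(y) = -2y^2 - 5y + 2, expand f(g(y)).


Substitute g(y) into f:
f(g(y)) = -1*(-2y^2 - 5y + 2)^2 + (-2)*(-2y^2 - 5y + 2) + 1
(-2y^2 - 5y + 2)^2 = 4y^4 + 20y^3 + 17y^2 - 20y + 4
Expand and combine: -4y^4 - 20y^3 - 13y^2 + 30y - 7


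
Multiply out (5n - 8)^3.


Expand (5n - 8)^3 by repeated multiplication:
  (5n - 8)^2 = 25n^2 - 80n + 64
= 125n^3 - 600n^2 + 960n - 512


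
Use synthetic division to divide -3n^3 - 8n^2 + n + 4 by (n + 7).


Synthetic division with c = -7. Coefficients: -3, -8, 1, 4
Bring down -3.
  -3 * -7 = 21; 21 - 8 = 13
  13 * -7 = -91; -91 + 1 = -90
  -90 * -7 = 630; 630 + 4 = 634
Quotient: -3n^2 + 13n - 90, Remainder: 634


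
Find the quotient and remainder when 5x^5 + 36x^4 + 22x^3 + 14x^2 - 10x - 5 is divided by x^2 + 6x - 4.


(5x^5 + 36x^4 + 22x^3 + 14x^2 - 10x - 5) / (x^2 + 6x - 4)
Step 1: 5x^3 * (x^2 + 6x - 4) = 5x^5 + 30x^4 - 20x^3; subtract.
Step 2: 6x^2 * (x^2 + 6x - 4) = 6x^4 + 36x^3 - 24x^2; subtract.
Step 3: 6x * (x^2 + 6x - 4) = 6x^3 + 36x^2 - 24x; subtract.
Step 4: 2 * (x^2 + 6x - 4) = 2x^2 + 12x - 8; subtract.
Quotient: 5x^3 + 6x^2 + 6x + 2, Remainder: 2x + 3


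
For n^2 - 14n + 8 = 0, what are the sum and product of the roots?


For an^2+bn+c=0: sum = -b/a, product = c/a.
a=1, b=-14, c=8
Sum = -(-14)/1 = 14
Product = (8)/1 = 8


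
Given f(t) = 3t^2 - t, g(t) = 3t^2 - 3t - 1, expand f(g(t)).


Substitute g(t) into f:
f(g(t)) = 3*(3t^2 - 3t - 1)^2 + (-1)*(3t^2 - 3t - 1)
(3t^2 - 3t - 1)^2 = 9t^4 - 18t^3 + 3t^2 + 6t + 1
Expand and combine: 27t^4 - 54t^3 + 6t^2 + 21t + 4


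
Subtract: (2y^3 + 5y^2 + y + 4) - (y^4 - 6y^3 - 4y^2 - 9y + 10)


Distribute the minus sign:
  (2y^3 + 5y^2 + y + 4)
- (y^4 - 6y^3 - 4y^2 - 9y + 10)
Negate second polynomial: -y^4 + 6y^3 + 4y^2 + 9y - 10
Add: -y^4 + 8y^3 + 9y^2 + 10y - 6


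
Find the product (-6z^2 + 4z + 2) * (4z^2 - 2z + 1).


Distribute each term of the first polynomial:
  (-6z^2)(4z^2 - 2z + 1) = -24z^4 + 12z^3 - 6z^2
  (4z)(4z^2 - 2z + 1) = 16z^3 - 8z^2 + 4z
  (2)(4z^2 - 2z + 1) = 8z^2 - 4z + 2
Sum: -24z^4 + 28z^3 - 6z^2 + 2


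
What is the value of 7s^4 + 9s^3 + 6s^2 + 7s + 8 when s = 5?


Using direct substitution:
  7 * (5)^4 = 4375
  9 * (5)^3 = 1125
  6 * (5)^2 = 150
  7 * (5)^1 = 35
  constant: 8
Sum = 4375 + 1125 + 150 + 35 + 8 = 5693


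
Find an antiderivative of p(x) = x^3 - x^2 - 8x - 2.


Reverse power rule on each term:
  ∫ x^3 dx = (1/4)x^4
  ∫ -x^2 dx = -(1/3)x^3
  ∫ -8x dx = -4x^2
  ∫ -2 dx = -2x
F(x) = (1/4)x^4 - (1/3)x^3 - 4x^2 - 2x + C


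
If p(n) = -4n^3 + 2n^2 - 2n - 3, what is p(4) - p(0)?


p(4) = -235
p(0) = -3
p(4) - p(0) = -235 + 3 = -232


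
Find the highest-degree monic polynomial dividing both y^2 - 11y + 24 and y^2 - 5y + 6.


Factor each:
  y^2 - 11y + 24 = (y - 3)(y - 8)
  y^2 - 5y + 6 = (y - 3)(y - 2)
Common monic factor: y - 3


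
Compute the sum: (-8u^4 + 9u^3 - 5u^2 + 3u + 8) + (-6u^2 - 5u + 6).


Align terms by degree and add:
  -8u^4 + 9u^3 - 5u^2 + 3u + 8
  -6u^2 - 5u + 6
= -8u^4 + 9u^3 - 11u^2 - 2u + 14


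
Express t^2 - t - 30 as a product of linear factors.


Roots satisfy r1 + r2 = -b/a = 1 and r1*r2 = c/a = -30.
So r1 = 6, r2 = -5.
t^2 - t - 30 = (t - r1)(t - r2) = (t - 6)(t + 5)


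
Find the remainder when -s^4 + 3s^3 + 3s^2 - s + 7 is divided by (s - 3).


By the Remainder Theorem, the remainder equals p(3):
  -1*(3)^4 = -81
  3*(3)^3 = 81
  3*(3)^2 = 27
  -1*(3)^1 = -3
  constant: 7
Sum: -81 + 81 + 27 - 3 + 7 = 31


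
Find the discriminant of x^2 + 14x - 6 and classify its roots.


D = b^2 - 4ac = (14)^2 - 4(1)(-6) = 196 + 24 = 220
Since D > 0: two distinct irrational roots


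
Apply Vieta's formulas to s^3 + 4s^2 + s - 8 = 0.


Monic cubic s^3+bs^2+cs+d=0: sum=-b, pairwise sum=c, product=-d.
b=4, c=1, d=-8
r1+r2+r3 = -4
r1r2+r1r3+r2r3 = 1
r1r2r3 = 8


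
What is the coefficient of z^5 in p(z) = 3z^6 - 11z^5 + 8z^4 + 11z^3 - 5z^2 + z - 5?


Read off the coefficient of z^5: -11


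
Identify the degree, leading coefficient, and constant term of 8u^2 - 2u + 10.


Highest power of u is 2, with coefficient 8. Constant term is 10.
Degree = 2, leading coefficient = 8, constant term = 10


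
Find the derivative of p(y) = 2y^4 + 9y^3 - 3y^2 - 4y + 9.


Apply the power rule term by term:
  d/dy(2y^4) = 8y^3
  d/dy(9y^3) = 27y^2
  d/dy(-3y^2) = -6y
  d/dy(-4y) = -4
  d/dy(9) = 0
p'(y) = 8y^3 + 27y^2 - 6y - 4


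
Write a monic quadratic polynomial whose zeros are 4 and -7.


p(x) = (x - 4)(x + 7)
Expand: x^2 + 3x - 28


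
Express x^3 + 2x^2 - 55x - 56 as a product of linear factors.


Try integer roots (divisors of -56). x=-8: p(-8)=0.
Divide out (x + 8): quotient is x^2 - 6x - 7.
Factor the quadratic: (x + 1)(x - 7)
Result: (x + 8)(x + 1)(x - 7)


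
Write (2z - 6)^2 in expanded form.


Expand (2z - 6)^2 by repeated multiplication:
= 4z^2 - 24z + 36


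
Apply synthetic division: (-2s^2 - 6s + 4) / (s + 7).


Synthetic division with c = -7. Coefficients: -2, -6, 4
Bring down -2.
  -2 * -7 = 14; 14 - 6 = 8
  8 * -7 = -56; -56 + 4 = -52
Quotient: -2s + 8, Remainder: -52


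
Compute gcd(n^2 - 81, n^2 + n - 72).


Factor each:
  n^2 - 81 = (n + 9)(n - 9)
  n^2 + n - 72 = (n + 9)(n - 8)
Common monic factor: n + 9


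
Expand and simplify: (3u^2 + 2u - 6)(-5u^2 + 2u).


Distribute each term of the first polynomial:
  (3u^2)(-5u^2 + 2u) = -15u^4 + 6u^3
  (2u)(-5u^2 + 2u) = -10u^3 + 4u^2
  (-6)(-5u^2 + 2u) = 30u^2 - 12u
Sum: -15u^4 - 4u^3 + 34u^2 - 12u


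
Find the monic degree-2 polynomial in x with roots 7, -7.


p(x) = (x - 7)(x + 7)
Expand: x^2 - 49


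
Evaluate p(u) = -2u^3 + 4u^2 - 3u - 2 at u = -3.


Using direct substitution:
  -2 * (-3)^3 = 54
  4 * (-3)^2 = 36
  -3 * (-3)^1 = 9
  constant: -2
Sum = 54 + 36 + 9 - 2 = 97


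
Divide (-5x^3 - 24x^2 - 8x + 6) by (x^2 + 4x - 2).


(-5x^3 - 24x^2 - 8x + 6) / (x^2 + 4x - 2)
Step 1: -5x * (x^2 + 4x - 2) = -5x^3 - 20x^2 + 10x; subtract.
Step 2: -4 * (x^2 + 4x - 2) = -4x^2 - 16x + 8; subtract.
Quotient: -5x - 4, Remainder: -2x - 2


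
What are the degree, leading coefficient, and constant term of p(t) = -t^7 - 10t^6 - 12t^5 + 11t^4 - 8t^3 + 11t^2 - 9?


Highest power of t is 7, with coefficient -1. Constant term is -9.
Degree = 7, leading coefficient = -1, constant term = -9


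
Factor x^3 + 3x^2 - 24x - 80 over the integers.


Try integer roots (divisors of -80). x=-4: p(-4)=0.
Divide out (x + 4): quotient is x^2 - x - 20.
Factor the quadratic: (x + 4)(x - 5)
Result: (x + 4)(x + 4)(x - 5)


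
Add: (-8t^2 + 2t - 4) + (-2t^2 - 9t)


Align terms by degree and add:
  -8t^2 + 2t - 4
  -2t^2 - 9t
= -10t^2 - 7t - 4


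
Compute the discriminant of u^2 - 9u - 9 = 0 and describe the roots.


D = b^2 - 4ac = (-9)^2 - 4(1)(-9) = 81 + 36 = 117
Since D > 0: two distinct irrational roots


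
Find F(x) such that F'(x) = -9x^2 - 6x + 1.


Reverse power rule on each term:
  ∫ -9x^2 dx = -3x^3
  ∫ -6x dx = -3x^2
  ∫ 1 dx = x
F(x) = -3x^3 - 3x^2 + x + C


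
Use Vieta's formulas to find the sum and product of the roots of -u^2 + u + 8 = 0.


For au^2+bu+c=0: sum = -b/a, product = c/a.
a=-1, b=1, c=8
Sum = -(1)/-1 = 1
Product = (8)/-1 = -8


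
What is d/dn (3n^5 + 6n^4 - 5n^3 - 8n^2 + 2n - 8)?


Apply the power rule term by term:
  d/dn(3n^5) = 15n^4
  d/dn(6n^4) = 24n^3
  d/dn(-5n^3) = -15n^2
  d/dn(-8n^2) = -16n
  d/dn(2n) = 2
  d/dn(-8) = 0
p'(n) = 15n^4 + 24n^3 - 15n^2 - 16n + 2


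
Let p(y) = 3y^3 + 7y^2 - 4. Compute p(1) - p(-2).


p(1) = 6
p(-2) = 0
p(1) - p(-2) = 6 = 6


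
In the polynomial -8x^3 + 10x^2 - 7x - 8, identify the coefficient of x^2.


Read off the coefficient of x^2: 10


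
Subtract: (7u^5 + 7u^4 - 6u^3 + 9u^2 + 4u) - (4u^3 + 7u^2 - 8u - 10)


Distribute the minus sign:
  (7u^5 + 7u^4 - 6u^3 + 9u^2 + 4u)
- (4u^3 + 7u^2 - 8u - 10)
Negate second polynomial: -4u^3 - 7u^2 + 8u + 10
Add: 7u^5 + 7u^4 - 10u^3 + 2u^2 + 12u + 10


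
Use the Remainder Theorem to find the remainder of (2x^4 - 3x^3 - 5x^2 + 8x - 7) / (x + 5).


By the Remainder Theorem, the remainder equals p(-5):
  2*(-5)^4 = 1250
  -3*(-5)^3 = 375
  -5*(-5)^2 = -125
  8*(-5)^1 = -40
  constant: -7
Sum: 1250 + 375 - 125 - 40 - 7 = 1453


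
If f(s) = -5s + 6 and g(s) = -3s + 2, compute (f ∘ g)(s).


Substitute g(s) into f:
f(g(s)) = -5*(-3s + 2) + 6
Expand and combine: 15s - 4


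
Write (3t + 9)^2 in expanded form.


Expand (3t + 9)^2 by repeated multiplication:
= 9t^2 + 54t + 81


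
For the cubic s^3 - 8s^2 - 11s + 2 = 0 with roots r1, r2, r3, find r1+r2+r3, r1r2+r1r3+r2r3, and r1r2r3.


Monic cubic s^3+bs^2+cs+d=0: sum=-b, pairwise sum=c, product=-d.
b=-8, c=-11, d=2
r1+r2+r3 = 8
r1r2+r1r3+r2r3 = -11
r1r2r3 = -2


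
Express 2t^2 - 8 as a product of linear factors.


Roots satisfy r1 + r2 = -b/a = 0 and r1*r2 = c/a = -4.
So r1 = -2, r2 = 2.
2t^2 - 8 = 2(t - r1)(t - r2) = 2(t + 2)(t - 2)


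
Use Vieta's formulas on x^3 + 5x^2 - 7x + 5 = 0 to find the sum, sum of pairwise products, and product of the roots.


Monic cubic x^3+bx^2+cx+d=0: sum=-b, pairwise sum=c, product=-d.
b=5, c=-7, d=5
r1+r2+r3 = -5
r1r2+r1r3+r2r3 = -7
r1r2r3 = -5


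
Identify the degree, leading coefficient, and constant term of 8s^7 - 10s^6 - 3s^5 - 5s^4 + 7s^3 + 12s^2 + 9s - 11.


Highest power of s is 7, with coefficient 8. Constant term is -11.
Degree = 7, leading coefficient = 8, constant term = -11


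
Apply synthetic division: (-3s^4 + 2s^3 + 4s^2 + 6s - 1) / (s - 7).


Synthetic division with c = 7. Coefficients: -3, 2, 4, 6, -1
Bring down -3.
  -3 * 7 = -21; -21 + 2 = -19
  -19 * 7 = -133; -133 + 4 = -129
  -129 * 7 = -903; -903 + 6 = -897
  -897 * 7 = -6279; -6279 - 1 = -6280
Quotient: -3s^3 - 19s^2 - 129s - 897, Remainder: -6280


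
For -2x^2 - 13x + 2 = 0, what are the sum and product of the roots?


For ax^2+bx+c=0: sum = -b/a, product = c/a.
a=-2, b=-13, c=2
Sum = -(-13)/-2 = -13/2
Product = (2)/-2 = -1


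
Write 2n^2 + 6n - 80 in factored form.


Roots satisfy r1 + r2 = -b/a = -3 and r1*r2 = c/a = -40.
So r1 = 5, r2 = -8.
2n^2 + 6n - 80 = 2(n - r1)(n - r2) = 2(n - 5)(n + 8)


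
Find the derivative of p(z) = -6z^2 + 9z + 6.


Apply the power rule term by term:
  d/dz(-6z^2) = -12z
  d/dz(9z) = 9
  d/dz(6) = 0
p'(z) = -12z + 9


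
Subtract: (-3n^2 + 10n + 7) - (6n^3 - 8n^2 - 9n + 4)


Distribute the minus sign:
  (-3n^2 + 10n + 7)
- (6n^3 - 8n^2 - 9n + 4)
Negate second polynomial: -6n^3 + 8n^2 + 9n - 4
Add: -6n^3 + 5n^2 + 19n + 3


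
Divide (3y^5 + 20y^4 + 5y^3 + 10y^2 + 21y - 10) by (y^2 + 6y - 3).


(3y^5 + 20y^4 + 5y^3 + 10y^2 + 21y - 10) / (y^2 + 6y - 3)
Step 1: 3y^3 * (y^2 + 6y - 3) = 3y^5 + 18y^4 - 9y^3; subtract.
Step 2: 2y^2 * (y^2 + 6y - 3) = 2y^4 + 12y^3 - 6y^2; subtract.
Step 3: 2y * (y^2 + 6y - 3) = 2y^3 + 12y^2 - 6y; subtract.
Step 4: 4 * (y^2 + 6y - 3) = 4y^2 + 24y - 12; subtract.
Quotient: 3y^3 + 2y^2 + 2y + 4, Remainder: 3y + 2


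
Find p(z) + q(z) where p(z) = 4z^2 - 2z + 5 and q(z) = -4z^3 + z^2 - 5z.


Align terms by degree and add:
  4z^2 - 2z + 5
  -4z^3 + z^2 - 5z
= -4z^3 + 5z^2 - 7z + 5


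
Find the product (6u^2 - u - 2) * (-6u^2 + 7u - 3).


Distribute each term of the first polynomial:
  (6u^2)(-6u^2 + 7u - 3) = -36u^4 + 42u^3 - 18u^2
  (-u)(-6u^2 + 7u - 3) = 6u^3 - 7u^2 + 3u
  (-2)(-6u^2 + 7u - 3) = 12u^2 - 14u + 6
Sum: -36u^4 + 48u^3 - 13u^2 - 11u + 6


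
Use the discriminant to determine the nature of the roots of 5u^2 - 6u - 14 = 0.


D = b^2 - 4ac = (-6)^2 - 4(5)(-14) = 36 + 280 = 316
Since D > 0: two distinct irrational roots


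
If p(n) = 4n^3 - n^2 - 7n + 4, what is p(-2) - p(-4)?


p(-2) = -18
p(-4) = -240
p(-2) - p(-4) = -18 + 240 = 222


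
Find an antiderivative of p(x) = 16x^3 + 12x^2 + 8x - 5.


Reverse power rule on each term:
  ∫ 16x^3 dx = 4x^4
  ∫ 12x^2 dx = 4x^3
  ∫ 8x dx = 4x^2
  ∫ -5 dx = -5x
F(x) = 4x^4 + 4x^3 + 4x^2 - 5x + C


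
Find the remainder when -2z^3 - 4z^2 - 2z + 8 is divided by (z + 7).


By the Remainder Theorem, the remainder equals p(-7):
  -2*(-7)^3 = 686
  -4*(-7)^2 = -196
  -2*(-7)^1 = 14
  constant: 8
Sum: 686 - 196 + 14 + 8 = 512


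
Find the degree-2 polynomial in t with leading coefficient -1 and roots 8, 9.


p(t) = -(t - 8)(t - 9)
Expand: -t^2 + 17t - 72


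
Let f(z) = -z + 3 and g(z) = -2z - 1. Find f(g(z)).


Substitute g(z) into f:
f(g(z)) = -1*(-2z - 1) + 3
Expand and combine: 2z + 4


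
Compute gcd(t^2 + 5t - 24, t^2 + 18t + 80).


Factor each:
  t^2 + 5t - 24 = (t + 8)(t - 3)
  t^2 + 18t + 80 = (t + 8)(t + 10)
Common monic factor: t + 8


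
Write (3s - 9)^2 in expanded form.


Expand (3s - 9)^2 by repeated multiplication:
= 9s^2 - 54s + 81
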